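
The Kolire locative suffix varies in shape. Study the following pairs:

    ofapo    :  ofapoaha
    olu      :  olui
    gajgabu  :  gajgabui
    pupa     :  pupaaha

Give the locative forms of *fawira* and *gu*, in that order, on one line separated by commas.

fawiraaha, gui

The suffix is conditioned by the last vowel: -i when the last vowel of the stem is a high vowel (*olu*, *gajgabu*); -aha when the last vowel of the stem is a non-high vowel (*ofapo*, *pupa*).
*fawira* — last vowel /a/ (a non-high vowel) → -aha → *fawiraaha*.
*gu* — last vowel /u/ (a high vowel) → -i → *gui*.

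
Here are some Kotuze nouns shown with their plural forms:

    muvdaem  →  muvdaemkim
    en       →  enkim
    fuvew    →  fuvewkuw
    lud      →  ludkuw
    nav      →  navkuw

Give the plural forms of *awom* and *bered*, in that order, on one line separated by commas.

awomkim, beredkuw

The alternation tracks the final consonant of the stem — -kim when the stem ends in a nasal (*muvdaem*, *en*); -kuw when the stem ends in a non-nasal consonant (*fuvew*, *lud*, *nav*).
Since the final consonant of *awom* is /m/ (a nasal), it takes -kim, giving *awomkim*.
*bered* — final consonant /d/ (non-nasal) → -kuw → *beredkuw*.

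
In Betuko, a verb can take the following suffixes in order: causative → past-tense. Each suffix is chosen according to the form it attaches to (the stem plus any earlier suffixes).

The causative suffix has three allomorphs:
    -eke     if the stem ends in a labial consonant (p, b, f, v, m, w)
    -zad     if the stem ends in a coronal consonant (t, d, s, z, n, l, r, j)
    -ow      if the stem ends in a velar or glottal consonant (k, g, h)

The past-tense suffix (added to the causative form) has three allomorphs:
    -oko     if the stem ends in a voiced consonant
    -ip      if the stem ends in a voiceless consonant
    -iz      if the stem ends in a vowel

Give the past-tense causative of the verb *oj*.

The final consonant of *oj* is /j/, which is coronal, so the causative suffix is -zad, giving *ojzad*.
The causative form *ojzad* — final sound /d/ (a voiced consonant) → -oko → *ojzadoko*.

ojzadoko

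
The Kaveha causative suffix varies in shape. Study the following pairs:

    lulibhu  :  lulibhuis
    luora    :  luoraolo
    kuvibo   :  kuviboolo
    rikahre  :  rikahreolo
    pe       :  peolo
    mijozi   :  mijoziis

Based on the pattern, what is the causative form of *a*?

aolo

Looking at the last vowel of each stem: -is when the last vowel of the stem is a high vowel (*lulibhu*, *mijozi*); -olo when the last vowel of the stem is a non-high vowel (*luora*, *kuvibo*, *rikahre*, *pe*).
Since the last vowel of *a* is /a/ (a non-high vowel), it takes -olo, giving *aolo*.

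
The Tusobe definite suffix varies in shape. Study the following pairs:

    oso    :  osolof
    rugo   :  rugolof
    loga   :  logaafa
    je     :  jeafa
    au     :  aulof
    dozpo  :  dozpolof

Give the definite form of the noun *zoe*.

Looking at the last vowel of each stem: -lof when the last vowel of the stem is a rounded vowel (*oso*, *rugo*, *au*, *dozpo*); -afa when the last vowel of the stem is an unrounded vowel (*loga*, *je*).
The last vowel of *zoe* is /e/, which is an unrounded vowel, so the suffix is -afa, giving *zoeafa*.

zoeafa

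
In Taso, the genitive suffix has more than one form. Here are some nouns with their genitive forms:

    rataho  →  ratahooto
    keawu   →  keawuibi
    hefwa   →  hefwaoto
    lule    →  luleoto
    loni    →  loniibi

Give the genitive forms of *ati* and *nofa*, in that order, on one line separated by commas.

The alternation tracks the last vowel of the stem — -ibi when the last vowel of the stem is a high vowel (*keawu*, *loni*); -oto when the last vowel of the stem is a non-high vowel (*rataho*, *hefwa*, *lule*).
The last vowel of *ati* is /i/, which is a high vowel, so the suffix is -ibi, giving *atiibi*.
Since the last vowel of *nofa* is /a/ (a non-high vowel), it takes -oto, giving *nofaoto*.

atiibi, nofaoto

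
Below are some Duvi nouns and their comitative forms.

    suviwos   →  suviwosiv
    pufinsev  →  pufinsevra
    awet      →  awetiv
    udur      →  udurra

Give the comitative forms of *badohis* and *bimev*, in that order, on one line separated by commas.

Looking at the final consonant of each stem: -iv when the stem ends in a voiceless consonant (*suviwos*, *awet*); -ra when the stem ends in a voiced consonant (*pufinsev*, *udur*).
*badohis* — final consonant /s/ (voiceless) → -iv → *badohisiv*.
Since the final consonant of *bimev* is /v/ (voiced), it takes -ra, giving *bimevra*.

badohisiv, bimevra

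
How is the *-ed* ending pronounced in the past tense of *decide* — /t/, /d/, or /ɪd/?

The stem *decide* ends in /t/ or /d/.
The -ed suffix is realized as /ɪd/ after /t, d/; as /t/ after other voiceless consonants; and as /d/ after other voiced sounds.
So -ed on *decide* is pronounced /ɪd/.

/ɪd/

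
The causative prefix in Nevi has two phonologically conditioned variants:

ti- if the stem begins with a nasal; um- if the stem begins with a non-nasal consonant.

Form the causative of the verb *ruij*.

*ruij* — first consonant /r/ (non-nasal) → um- → *umruij*.

umruij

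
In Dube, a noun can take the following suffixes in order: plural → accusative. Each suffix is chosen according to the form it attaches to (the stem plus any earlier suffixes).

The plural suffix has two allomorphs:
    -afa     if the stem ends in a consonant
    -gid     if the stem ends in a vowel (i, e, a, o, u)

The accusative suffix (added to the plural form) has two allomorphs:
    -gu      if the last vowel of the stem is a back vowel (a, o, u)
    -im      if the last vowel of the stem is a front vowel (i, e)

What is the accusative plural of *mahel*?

*mahel* — final sound /l/ (a consonant) → -afa → *mahelafa*.
Since the last vowel of the plural form *mahelafa* is /a/ (a back vowel), it takes -gu, giving *mahelafagu*.

mahelafagu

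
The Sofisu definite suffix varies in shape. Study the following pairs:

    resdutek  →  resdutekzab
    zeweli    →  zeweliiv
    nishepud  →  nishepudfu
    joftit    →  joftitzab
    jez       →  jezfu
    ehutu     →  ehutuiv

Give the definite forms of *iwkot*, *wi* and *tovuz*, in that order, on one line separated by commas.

Looking at the final sound of each stem: -zab when the stem ends in a voiceless consonant (*resdutek*, *joftit*); -fu when the stem ends in a voiced consonant (*nishepud*, *jez*); -iv when the stem ends in a vowel (*zeweli*, *ehutu*).
*iwkot* — final sound /t/ (a voiceless consonant) → -zab → *iwkotzab*.
*wi* — final sound /i/ (a vowel) → -iv → *wiiv*.
The final sound of *tovuz* is /z/, which is a voiced consonant, so the suffix is -fu, giving *tovuzfu*.

iwkotzab, wiiv, tovuzfu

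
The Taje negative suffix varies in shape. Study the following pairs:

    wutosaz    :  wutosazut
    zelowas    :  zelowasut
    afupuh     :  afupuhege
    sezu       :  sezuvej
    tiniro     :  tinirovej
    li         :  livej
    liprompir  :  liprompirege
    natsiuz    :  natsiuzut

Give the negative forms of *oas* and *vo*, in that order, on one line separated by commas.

oasut, vovej

Looking at the final sound of each stem: -ut when the stem ends in a sibilant (*wutosaz*, *zelowas*, *natsiuz*); -ege when the stem ends in a non-sibilant consonant (*afupuh*, *liprompir*); -vej when the stem ends in a vowel (*sezu*, *tiniro*, *li*).
Since the final sound of *oas* is /s/ (a sibilant), it takes -ut, giving *oasut*.
The final sound of *vo* is /o/, which is a vowel, so the suffix is -vej, giving *vovej*.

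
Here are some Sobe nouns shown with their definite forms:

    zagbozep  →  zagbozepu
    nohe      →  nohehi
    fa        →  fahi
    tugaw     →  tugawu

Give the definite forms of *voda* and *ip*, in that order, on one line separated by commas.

vodahi, ipu

The alternation tracks the final sound of the stem — -u when the stem ends in a consonant (*zagbozep*, *tugaw*); -hi when the stem ends in a vowel (*nohe*, *fa*).
*voda*: final sound = /a/, a vowel → -hi → *vodahi*.
*ip*: final sound = /p/, a consonant → -u → *ipu*.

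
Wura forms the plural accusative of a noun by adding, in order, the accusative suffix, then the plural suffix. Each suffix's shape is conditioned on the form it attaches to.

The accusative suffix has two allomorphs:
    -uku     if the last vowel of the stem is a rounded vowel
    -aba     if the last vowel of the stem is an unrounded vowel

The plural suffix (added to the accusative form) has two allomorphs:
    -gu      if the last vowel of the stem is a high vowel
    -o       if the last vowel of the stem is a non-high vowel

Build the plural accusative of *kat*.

katabao

The last vowel of *kat* is /a/, which is an unrounded vowel, so the accusative suffix is -aba, giving *kataba*.
The last vowel of the accusative form *kataba* is /a/, which is a non-high vowel, so the plural suffix is -o, giving *katabao*.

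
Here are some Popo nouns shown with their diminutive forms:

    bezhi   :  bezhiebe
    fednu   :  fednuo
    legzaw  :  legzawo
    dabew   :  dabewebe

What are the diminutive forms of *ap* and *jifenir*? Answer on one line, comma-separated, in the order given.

apo, jifenirebe

The suffix is conditioned by the last vowel: -ebe when the last vowel of the stem is a front vowel (*bezhi*, *dabew*); -o when the last vowel of the stem is a back vowel (*fednu*, *legzaw*).
Since the last vowel of *ap* is /a/ (a back vowel), it takes -o, giving *apo*.
Since the last vowel of *jifenir* is /i/ (a front vowel), it takes -ebe, giving *jifenirebe*.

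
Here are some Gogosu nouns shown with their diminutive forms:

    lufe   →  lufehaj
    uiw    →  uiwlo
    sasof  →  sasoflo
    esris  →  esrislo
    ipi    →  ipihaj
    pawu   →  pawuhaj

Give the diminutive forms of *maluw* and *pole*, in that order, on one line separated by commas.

maluwlo, polehaj

The alternation tracks the final sound of the stem — -lo when the stem ends in a consonant (*uiw*, *sasof*, *esris*); -haj when the stem ends in a vowel (*lufe*, *ipi*, *pawu*).
Since the final sound of *maluw* is /w/ (a consonant), it takes -lo, giving *maluwlo*.
The final sound of *pole* is /e/, which is a vowel, so the suffix is -haj, giving *polehaj*.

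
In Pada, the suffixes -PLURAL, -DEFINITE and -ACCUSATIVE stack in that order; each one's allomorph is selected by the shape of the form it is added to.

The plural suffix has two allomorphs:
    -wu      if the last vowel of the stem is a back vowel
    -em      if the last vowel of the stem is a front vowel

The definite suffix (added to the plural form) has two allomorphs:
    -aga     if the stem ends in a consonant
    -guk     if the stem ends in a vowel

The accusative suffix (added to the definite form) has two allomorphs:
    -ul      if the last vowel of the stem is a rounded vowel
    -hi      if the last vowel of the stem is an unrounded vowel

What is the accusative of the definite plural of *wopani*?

wopaniemagahi

The last vowel of *wopani* is /i/, which is a front vowel, so the plural suffix is -em, giving *wopaniem*.
The plural form *wopaniem*: final sound = /m/, a consonant → -aga → *wopaniemaga*.
The definite form *wopaniemaga* — last vowel /a/ (an unrounded vowel) → -hi → *wopaniemagahi*.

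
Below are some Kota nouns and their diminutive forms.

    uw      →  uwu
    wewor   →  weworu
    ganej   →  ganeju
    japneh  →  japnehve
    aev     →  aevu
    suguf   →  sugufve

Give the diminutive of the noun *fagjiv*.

Looking at the final consonant of each stem: -ve when the stem ends in a voiceless consonant (*japneh*, *suguf*); -u when the stem ends in a voiced consonant (*uw*, *wewor*, *ganej*, *aev*).
Since the final consonant of *fagjiv* is /v/ (voiced), it takes -u, giving *fagjivu*.

fagjivu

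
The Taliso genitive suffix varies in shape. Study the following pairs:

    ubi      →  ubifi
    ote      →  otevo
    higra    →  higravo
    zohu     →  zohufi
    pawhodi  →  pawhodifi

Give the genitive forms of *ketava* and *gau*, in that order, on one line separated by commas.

ketavavo, gaufi

Looking at the last vowel of each stem: -fi when the last vowel of the stem is a high vowel (*ubi*, *zohu*, *pawhodi*); -vo when the last vowel of the stem is a non-high vowel (*ote*, *higra*).
*ketava* — last vowel /a/ (a non-high vowel) → -vo → *ketavavo*.
Since the last vowel of *gau* is /u/ (a high vowel), it takes -fi, giving *gaufi*.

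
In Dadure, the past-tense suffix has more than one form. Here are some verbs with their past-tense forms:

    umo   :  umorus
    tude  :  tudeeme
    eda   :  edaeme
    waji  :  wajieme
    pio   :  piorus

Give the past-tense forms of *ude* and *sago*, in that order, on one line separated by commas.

The suffix is conditioned by the last vowel: -rus when the last vowel of the stem is a rounded vowel (*umo*, *pio*); -eme when the last vowel of the stem is an unrounded vowel (*tude*, *eda*, *waji*).
*ude* — last vowel /e/ (an unrounded vowel) → -eme → *udeeme*.
*sago*: last vowel = /o/, a rounded vowel → -rus → *sagorus*.

udeeme, sagorus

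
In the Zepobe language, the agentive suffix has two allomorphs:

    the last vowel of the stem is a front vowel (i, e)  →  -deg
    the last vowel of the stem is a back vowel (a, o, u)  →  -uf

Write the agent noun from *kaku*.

kakuuf

The last vowel of *kaku* is /u/, which is a back vowel, so the suffix is -uf, giving *kakuuf*.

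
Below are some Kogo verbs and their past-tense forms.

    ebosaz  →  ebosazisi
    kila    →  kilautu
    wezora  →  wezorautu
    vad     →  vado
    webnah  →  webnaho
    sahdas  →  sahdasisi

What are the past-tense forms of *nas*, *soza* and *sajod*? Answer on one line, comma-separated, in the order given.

The suffix is conditioned by the final sound: -isi when the stem ends in a sibilant (*ebosaz*, *sahdas*); -o when the stem ends in a non-sibilant consonant (*vad*, *webnah*); -utu when the stem ends in a vowel (*kila*, *wezora*).
Since the final sound of *nas* is /s/ (a sibilant), it takes -isi, giving *nasisi*.
The final sound of *soza* is /a/, which is a vowel, so the suffix is -utu, giving *sozautu*.
Since the final sound of *sajod* is /d/ (a non-sibilant consonant), it takes -o, giving *sajodo*.

nasisi, sozautu, sajodo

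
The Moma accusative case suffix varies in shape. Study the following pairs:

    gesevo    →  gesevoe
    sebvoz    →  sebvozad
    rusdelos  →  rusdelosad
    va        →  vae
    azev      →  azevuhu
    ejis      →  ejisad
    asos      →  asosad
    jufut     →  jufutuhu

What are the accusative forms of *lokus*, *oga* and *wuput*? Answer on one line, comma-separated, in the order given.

lokusad, ogae, wuputuhu

Looking at the final sound of each stem: -ad when the stem ends in a sibilant (*sebvoz*, *rusdelos*, *ejis*, *asos*); -uhu when the stem ends in a non-sibilant consonant (*azev*, *jufut*); -e when the stem ends in a vowel (*gesevo*, *va*).
*lokus* — final sound /s/ (a sibilant) → -ad → *lokusad*.
The final sound of *oga* is /a/, which is a vowel, so the suffix is -e, giving *ogae*.
The final sound of *wuput* is /t/, which is a non-sibilant consonant, so the suffix is -uhu, giving *wuputuhu*.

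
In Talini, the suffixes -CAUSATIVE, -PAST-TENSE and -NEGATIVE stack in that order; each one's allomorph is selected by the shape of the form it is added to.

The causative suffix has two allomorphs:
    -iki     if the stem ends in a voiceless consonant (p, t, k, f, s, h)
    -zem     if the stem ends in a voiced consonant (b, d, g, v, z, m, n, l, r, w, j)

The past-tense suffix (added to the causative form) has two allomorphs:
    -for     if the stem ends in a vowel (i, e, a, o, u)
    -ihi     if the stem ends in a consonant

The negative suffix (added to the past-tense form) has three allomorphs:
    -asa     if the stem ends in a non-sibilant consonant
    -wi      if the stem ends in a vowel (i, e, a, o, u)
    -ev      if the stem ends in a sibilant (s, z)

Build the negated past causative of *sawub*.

The final consonant of *sawub* is /b/, which is voiced, so the causative suffix is -zem, giving *sawubzem*.
The final sound of the causative form *sawubzem* is /m/, which is a consonant, so the past-tense suffix is -ihi, giving *sawubzemihi*.
Since the final sound of the past-tense form *sawubzemihi* is /i/ (a vowel), it takes -wi, giving *sawubzemihiwi*.

sawubzemihiwi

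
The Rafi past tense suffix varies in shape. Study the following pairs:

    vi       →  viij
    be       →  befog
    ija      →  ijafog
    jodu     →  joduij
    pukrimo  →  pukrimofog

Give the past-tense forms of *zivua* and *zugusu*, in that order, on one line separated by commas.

zivuafog, zugusuij

Looking at the last vowel of each stem: -ij when the last vowel of the stem is a high vowel (*vi*, *jodu*); -fog when the last vowel of the stem is a non-high vowel (*be*, *ija*, *pukrimo*).
*zivua* — last vowel /a/ (a non-high vowel) → -fog → *zivuafog*.
The last vowel of *zugusu* is /u/, which is a high vowel, so the suffix is -ij, giving *zugusuij*.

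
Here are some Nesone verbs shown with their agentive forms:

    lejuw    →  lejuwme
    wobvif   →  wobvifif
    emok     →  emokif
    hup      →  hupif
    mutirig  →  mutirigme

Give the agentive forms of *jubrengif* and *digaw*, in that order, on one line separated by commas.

The alternation tracks the final consonant of the stem — -if when the stem ends in a voiceless consonant (*wobvif*, *emok*, *hup*); -me when the stem ends in a voiced consonant (*lejuw*, *mutirig*).
Since the final consonant of *jubrengif* is /f/ (voiceless), it takes -if, giving *jubrengifif*.
*digaw*: final consonant = /w/, voiced → -me → *digawme*.

jubrengifif, digawme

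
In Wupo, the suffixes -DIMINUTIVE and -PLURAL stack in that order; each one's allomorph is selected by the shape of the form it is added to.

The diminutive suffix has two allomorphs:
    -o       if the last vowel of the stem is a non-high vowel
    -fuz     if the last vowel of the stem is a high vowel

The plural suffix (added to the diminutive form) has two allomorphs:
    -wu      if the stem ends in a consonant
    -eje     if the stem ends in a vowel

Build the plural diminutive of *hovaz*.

hovazoeje

Since the last vowel of *hovaz* is /a/ (a non-high vowel), it takes -o, giving *hovazo*.
The diminutive form *hovazo*: final sound = /o/, a vowel → -eje → *hovazoeje*.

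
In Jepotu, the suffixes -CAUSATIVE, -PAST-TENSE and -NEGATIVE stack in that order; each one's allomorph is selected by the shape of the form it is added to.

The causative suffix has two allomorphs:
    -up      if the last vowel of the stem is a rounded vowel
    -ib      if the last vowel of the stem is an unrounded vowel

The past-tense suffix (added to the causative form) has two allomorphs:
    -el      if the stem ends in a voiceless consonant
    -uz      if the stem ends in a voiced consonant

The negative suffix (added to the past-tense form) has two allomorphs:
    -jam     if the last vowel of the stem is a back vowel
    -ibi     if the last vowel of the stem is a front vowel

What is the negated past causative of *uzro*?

uzroupelibi

The last vowel of *uzro* is /o/, which is a rounded vowel, so the causative suffix is -up, giving *uzroup*.
The final consonant of the causative form *uzroup* is /p/, which is voiceless, so the past-tense suffix is -el, giving *uzroupel*.
The past-tense form *uzroupel* — last vowel /e/ (a front vowel) → -ibi → *uzroupelibi*.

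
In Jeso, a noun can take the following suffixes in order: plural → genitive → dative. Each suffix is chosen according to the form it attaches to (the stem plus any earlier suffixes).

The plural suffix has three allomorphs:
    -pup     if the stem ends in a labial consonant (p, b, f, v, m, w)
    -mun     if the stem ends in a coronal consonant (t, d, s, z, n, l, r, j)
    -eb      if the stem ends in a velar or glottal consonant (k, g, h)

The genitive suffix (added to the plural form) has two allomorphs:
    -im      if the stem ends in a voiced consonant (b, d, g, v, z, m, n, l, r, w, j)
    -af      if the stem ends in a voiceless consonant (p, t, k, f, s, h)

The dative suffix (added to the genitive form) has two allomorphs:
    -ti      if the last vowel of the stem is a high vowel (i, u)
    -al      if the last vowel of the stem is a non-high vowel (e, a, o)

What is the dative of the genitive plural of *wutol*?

wutolmunimti

*wutol*: final consonant = /l/, coronal → -mun → *wutolmun*.
Since the final consonant of the plural form *wutolmun* is /n/ (voiced), it takes -im, giving *wutolmunim*.
The genitive form *wutolmunim* — last vowel /i/ (a high vowel) → -ti → *wutolmunimti*.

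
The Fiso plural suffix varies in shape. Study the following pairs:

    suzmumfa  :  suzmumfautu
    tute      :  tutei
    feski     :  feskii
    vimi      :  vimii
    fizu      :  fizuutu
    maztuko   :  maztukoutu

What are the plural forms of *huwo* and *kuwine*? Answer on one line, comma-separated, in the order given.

The pattern is front/back vowel harmony: -i when the last vowel of the stem is a front vowel (*tute*, *feski*, *vimi*); -utu when the last vowel of the stem is a back vowel (*suzmumfa*, *fizu*, *maztuko*).
*huwo*: last vowel = /o/, a back vowel → -utu → *huwoutu*.
*kuwine*: last vowel = /e/, a front vowel → -i → *kuwinei*.

huwoutu, kuwinei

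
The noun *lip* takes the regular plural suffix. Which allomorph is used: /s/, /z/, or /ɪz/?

The stem *lip* ends in a voiceless non-sibilant consonant.
The plural suffix surfaces as /ɪz/ after sibilants, /s/ after other voiceless consonants, and /z/ after other voiced sounds.
So the plural -s on *lip* is pronounced /s/.

/s/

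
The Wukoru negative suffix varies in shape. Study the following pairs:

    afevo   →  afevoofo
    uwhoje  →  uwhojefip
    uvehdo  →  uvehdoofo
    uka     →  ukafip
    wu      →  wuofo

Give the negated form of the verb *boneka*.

bonekafip

The suffix is conditioned by the last vowel: -ofo when the last vowel of the stem is a rounded vowel (*afevo*, *uvehdo*, *wu*); -fip when the last vowel of the stem is an unrounded vowel (*uwhoje*, *uka*).
*boneka* — last vowel /a/ (an unrounded vowel) → -fip → *bonekafip*.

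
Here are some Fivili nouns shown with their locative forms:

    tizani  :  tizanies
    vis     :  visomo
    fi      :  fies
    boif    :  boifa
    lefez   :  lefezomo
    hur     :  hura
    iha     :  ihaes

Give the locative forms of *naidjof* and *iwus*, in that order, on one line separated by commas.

naidjofa, iwusomo

The suffix is conditioned by the final sound: -omo when the stem ends in a sibilant (*vis*, *lefez*); -a when the stem ends in a non-sibilant consonant (*boif*, *hur*); -es when the stem ends in a vowel (*tizani*, *fi*, *iha*).
*naidjof*: final sound = /f/, a non-sibilant consonant → -a → *naidjofa*.
*iwus* — final sound /s/ (a sibilant) → -omo → *iwusomo*.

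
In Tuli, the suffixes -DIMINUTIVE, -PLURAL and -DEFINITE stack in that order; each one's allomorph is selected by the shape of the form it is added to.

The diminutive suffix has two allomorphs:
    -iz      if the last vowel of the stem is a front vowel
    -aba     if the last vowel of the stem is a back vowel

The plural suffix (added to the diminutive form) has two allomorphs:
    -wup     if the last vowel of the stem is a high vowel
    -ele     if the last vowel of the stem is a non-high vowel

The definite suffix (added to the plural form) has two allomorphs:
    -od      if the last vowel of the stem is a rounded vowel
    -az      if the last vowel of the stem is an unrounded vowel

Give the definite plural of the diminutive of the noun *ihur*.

ihurabaeleaz

The last vowel of *ihur* is /u/, which is a back vowel, so the diminutive suffix is -aba, giving *ihuraba*.
The last vowel of the diminutive form *ihuraba* is /a/, which is a non-high vowel, so the plural suffix is -ele, giving *ihurabaele*.
The plural form *ihurabaele* — last vowel /e/ (an unrounded vowel) → -az → *ihurabaeleaz*.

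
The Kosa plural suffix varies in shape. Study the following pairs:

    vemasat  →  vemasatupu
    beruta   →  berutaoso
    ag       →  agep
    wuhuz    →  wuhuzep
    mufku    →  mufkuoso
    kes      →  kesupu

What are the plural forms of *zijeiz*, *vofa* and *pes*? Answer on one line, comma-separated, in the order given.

Looking at the final sound of each stem: -upu when the stem ends in a voiceless consonant (*vemasat*, *kes*); -ep when the stem ends in a voiced consonant (*ag*, *wuhuz*); -oso when the stem ends in a vowel (*beruta*, *mufku*).
Since the final sound of *zijeiz* is /z/ (a voiced consonant), it takes -ep, giving *zijeizep*.
*vofa*: final sound = /a/, a vowel → -oso → *vofaoso*.
*pes* — final sound /s/ (a voiceless consonant) → -upu → *pesupu*.

zijeizep, vofaoso, pesupu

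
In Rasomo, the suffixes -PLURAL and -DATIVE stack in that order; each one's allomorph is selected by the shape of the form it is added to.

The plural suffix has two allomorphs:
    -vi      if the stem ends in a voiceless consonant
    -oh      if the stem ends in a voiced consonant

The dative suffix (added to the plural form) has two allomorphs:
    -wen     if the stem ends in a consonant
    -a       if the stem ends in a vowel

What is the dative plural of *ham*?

hamohwen

The final consonant of *ham* is /m/, which is voiced, so the plural suffix is -oh, giving *hamoh*.
Since the final sound of the plural form *hamoh* is /h/ (a consonant), it takes -wen, giving *hamohwen*.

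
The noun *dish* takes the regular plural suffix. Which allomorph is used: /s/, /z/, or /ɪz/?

The stem *dish* ends in a sibilant (/s, z, ʃ, ʒ, tʃ, dʒ/).
The plural suffix surfaces as /ɪz/ after sibilants, /s/ after other voiceless consonants, and /z/ after other voiced sounds.
So the plural -s on *dish* is pronounced /ɪz/.

/ɪz/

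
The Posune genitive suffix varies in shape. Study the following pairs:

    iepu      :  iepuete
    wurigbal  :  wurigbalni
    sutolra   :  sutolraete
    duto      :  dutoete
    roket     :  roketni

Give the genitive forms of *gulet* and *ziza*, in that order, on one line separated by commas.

guletni, zizaete

The pattern is consonant vs. vowel: -ni when the stem ends in a consonant (*wurigbal*, *roket*); -ete when the stem ends in a vowel (*iepu*, *sutolra*, *duto*).
*gulet* — final sound /t/ (a consonant) → -ni → *guletni*.
*ziza*: final sound = /a/, a vowel → -ete → *zizaete*.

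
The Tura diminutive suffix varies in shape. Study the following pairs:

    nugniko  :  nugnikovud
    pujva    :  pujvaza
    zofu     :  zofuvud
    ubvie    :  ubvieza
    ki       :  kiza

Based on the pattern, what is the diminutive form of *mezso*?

mezsovud

The pattern is rounding harmony: -vud when the last vowel of the stem is a rounded vowel (*nugniko*, *zofu*); -za when the last vowel of the stem is an unrounded vowel (*pujva*, *ubvie*, *ki*).
Since the last vowel of *mezso* is /o/ (a rounded vowel), it takes -vud, giving *mezsovud*.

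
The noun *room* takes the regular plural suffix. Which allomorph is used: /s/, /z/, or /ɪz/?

The stem *room* ends in a voiced non-sibilant sound.
The plural suffix surfaces as /ɪz/ after sibilants, /s/ after other voiceless consonants, and /z/ after other voiced sounds.
So the plural -s on *room* is pronounced /z/.

/z/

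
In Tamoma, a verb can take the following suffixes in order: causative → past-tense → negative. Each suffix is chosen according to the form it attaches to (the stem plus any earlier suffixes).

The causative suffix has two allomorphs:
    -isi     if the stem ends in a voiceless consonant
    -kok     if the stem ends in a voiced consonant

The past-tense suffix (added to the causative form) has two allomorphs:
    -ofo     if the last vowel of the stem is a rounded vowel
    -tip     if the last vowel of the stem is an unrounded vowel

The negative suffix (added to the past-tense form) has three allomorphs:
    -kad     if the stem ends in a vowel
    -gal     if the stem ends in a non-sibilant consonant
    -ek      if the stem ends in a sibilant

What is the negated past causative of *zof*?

zofisitipgal

Since the final consonant of *zof* is /f/ (voiceless), it takes -isi, giving *zofisi*.
The last vowel of the causative form *zofisi* is /i/, which is an unrounded vowel, so the past-tense suffix is -tip, giving *zofisitip*.
The past-tense form *zofisitip*: final sound = /p/, a non-sibilant consonant → -gal → *zofisitipgal*.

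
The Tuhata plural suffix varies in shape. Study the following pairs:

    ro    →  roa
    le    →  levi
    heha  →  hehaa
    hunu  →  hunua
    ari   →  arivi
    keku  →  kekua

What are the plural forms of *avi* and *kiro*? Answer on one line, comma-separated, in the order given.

avivi, kiroa

The suffix is conditioned by the last vowel: -vi when the last vowel of the stem is a front vowel (*le*, *ari*); -a when the last vowel of the stem is a back vowel (*ro*, *heha*, *hunu*, *keku*).
*avi* — last vowel /i/ (a front vowel) → -vi → *avivi*.
*kiro*: last vowel = /o/, a back vowel → -a → *kiroa*.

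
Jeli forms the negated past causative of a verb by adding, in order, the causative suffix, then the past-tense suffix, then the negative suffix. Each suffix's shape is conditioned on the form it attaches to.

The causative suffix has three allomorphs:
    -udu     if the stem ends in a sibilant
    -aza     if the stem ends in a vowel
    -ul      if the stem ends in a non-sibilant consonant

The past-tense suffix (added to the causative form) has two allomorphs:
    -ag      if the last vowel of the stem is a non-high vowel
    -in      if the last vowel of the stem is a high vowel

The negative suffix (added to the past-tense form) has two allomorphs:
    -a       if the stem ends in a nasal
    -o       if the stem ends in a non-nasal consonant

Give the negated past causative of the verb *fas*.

*fas* — final sound /s/ (a sibilant) → -udu → *fasudu*.
Since the last vowel of the causative form *fasudu* is /u/ (a high vowel), it takes -in, giving *fasuduin*.
Since the final consonant of the past-tense form *fasuduin* is /n/ (a nasal), it takes -a, giving *fasuduina*.

fasuduina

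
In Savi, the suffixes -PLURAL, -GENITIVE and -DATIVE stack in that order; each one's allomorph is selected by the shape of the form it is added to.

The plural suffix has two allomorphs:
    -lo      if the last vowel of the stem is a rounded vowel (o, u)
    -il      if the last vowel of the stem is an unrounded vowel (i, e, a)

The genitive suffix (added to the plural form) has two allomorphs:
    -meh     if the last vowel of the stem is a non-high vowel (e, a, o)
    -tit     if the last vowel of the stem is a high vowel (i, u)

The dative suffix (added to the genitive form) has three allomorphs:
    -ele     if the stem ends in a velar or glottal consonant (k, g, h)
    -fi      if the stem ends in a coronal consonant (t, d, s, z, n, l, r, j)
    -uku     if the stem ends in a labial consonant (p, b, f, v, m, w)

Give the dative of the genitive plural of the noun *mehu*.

*mehu* — last vowel /u/ (a rounded vowel) → -lo → *mehulo*.
The plural form *mehulo* — last vowel /o/ (a non-high vowel) → -meh → *mehulomeh*.
Since the final consonant of the genitive form *mehulomeh* is /h/ (velar/glottal), it takes -ele, giving *mehulomehele*.

mehulomehele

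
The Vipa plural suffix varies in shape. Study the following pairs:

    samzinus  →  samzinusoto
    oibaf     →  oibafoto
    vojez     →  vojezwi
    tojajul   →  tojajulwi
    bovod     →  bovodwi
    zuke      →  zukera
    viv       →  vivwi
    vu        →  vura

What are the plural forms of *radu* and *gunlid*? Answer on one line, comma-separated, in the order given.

The pattern is voicing of the final sound: -oto when the stem ends in a voiceless consonant (*samzinus*, *oibaf*); -wi when the stem ends in a voiced consonant (*vojez*, *tojajul*, *bovod*, *viv*); -ra when the stem ends in a vowel (*zuke*, *vu*).
*radu* — final sound /u/ (a vowel) → -ra → *radura*.
*gunlid*: final sound = /d/, a voiced consonant → -wi → *gunlidwi*.

radura, gunlidwi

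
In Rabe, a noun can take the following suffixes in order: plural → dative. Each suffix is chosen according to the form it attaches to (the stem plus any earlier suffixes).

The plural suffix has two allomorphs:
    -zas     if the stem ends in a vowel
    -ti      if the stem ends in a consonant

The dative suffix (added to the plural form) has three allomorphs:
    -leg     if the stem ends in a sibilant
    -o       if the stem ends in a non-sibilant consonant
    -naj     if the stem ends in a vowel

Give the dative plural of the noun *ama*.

amazasleg

The final sound of *ama* is /a/, which is a vowel, so the plural suffix is -zas, giving *amazas*.
Since the final sound of the plural form *amazas* is /s/ (a sibilant), it takes -leg, giving *amazasleg*.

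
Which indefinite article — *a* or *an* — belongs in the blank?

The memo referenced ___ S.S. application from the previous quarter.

The indefinite article is chosen by the initial *sound* of the following word, not its spelling.
The initialism *S.S.* is read letter by letter; the first letter, S, is pronounced /ɛs/, which begins with a vowel sound.
So the article is *an*: The memo referenced an S.S. application from the previous quarter.

an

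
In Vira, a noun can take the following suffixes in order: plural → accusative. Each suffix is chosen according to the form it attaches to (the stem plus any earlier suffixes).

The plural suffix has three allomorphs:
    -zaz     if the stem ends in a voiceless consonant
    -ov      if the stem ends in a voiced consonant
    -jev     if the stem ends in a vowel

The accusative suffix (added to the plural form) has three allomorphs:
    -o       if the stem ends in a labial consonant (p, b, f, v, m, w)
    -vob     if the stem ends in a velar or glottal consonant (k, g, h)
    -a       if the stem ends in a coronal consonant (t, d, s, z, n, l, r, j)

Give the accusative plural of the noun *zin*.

The final sound of *zin* is /n/, which is a voiced consonant, so the plural suffix is -ov, giving *zinov*.
The plural form *zinov* — final consonant /v/ (labial) → -o → *zinovo*.

zinovo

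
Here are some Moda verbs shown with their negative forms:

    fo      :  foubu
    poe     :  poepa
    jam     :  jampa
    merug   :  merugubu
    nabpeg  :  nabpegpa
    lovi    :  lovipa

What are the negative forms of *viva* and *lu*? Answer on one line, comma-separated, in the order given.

The alternation tracks the last vowel of the stem — -ubu when the last vowel of the stem is a rounded vowel (*fo*, *merug*); -pa when the last vowel of the stem is an unrounded vowel (*poe*, *jam*, *nabpeg*, *lovi*).
Since the last vowel of *viva* is /a/ (an unrounded vowel), it takes -pa, giving *vivapa*.
*lu* — last vowel /u/ (a rounded vowel) → -ubu → *luubu*.

vivapa, luubu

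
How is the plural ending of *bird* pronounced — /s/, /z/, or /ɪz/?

The stem *bird* ends in a voiced non-sibilant sound.
The plural suffix surfaces as /ɪz/ after sibilants, /s/ after other voiceless consonants, and /z/ after other voiced sounds.
So the plural -s on *bird* is pronounced /z/.

/z/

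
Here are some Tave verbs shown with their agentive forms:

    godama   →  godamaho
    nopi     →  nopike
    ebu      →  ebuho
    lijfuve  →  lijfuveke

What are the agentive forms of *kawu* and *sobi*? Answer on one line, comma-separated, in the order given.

Looking at the last vowel of each stem: -ke when the last vowel of the stem is a front vowel (*nopi*, *lijfuve*); -ho when the last vowel of the stem is a back vowel (*godama*, *ebu*).
*kawu* — last vowel /u/ (a back vowel) → -ho → *kawuho*.
The last vowel of *sobi* is /i/, which is a front vowel, so the suffix is -ke, giving *sobike*.

kawuho, sobike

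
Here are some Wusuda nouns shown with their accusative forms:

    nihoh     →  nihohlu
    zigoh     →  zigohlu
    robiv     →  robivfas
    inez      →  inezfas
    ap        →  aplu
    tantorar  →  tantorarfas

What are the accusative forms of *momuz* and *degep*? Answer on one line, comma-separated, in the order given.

momuzfas, degeplu

The alternation tracks the final consonant of the stem — -lu when the stem ends in a voiceless consonant (*nihoh*, *zigoh*, *ap*); -fas when the stem ends in a voiced consonant (*robiv*, *inez*, *tantorar*).
*momuz*: final consonant = /z/, voiced → -fas → *momuzfas*.
*degep* — final consonant /p/ (voiceless) → -lu → *degeplu*.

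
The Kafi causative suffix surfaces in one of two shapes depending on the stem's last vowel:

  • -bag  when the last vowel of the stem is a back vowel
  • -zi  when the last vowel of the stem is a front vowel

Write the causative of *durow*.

durowbag

*durow* — last vowel /o/ (a back vowel) → -bag → *durowbag*.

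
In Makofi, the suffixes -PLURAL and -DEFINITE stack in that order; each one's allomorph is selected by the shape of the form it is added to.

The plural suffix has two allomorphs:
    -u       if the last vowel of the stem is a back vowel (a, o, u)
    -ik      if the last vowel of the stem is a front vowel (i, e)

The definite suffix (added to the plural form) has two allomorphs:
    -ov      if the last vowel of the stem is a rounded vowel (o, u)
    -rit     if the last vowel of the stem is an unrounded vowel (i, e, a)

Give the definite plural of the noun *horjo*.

horjouov

*horjo* — last vowel /o/ (a back vowel) → -u → *horjou*.
The last vowel of the plural form *horjou* is /u/, which is a rounded vowel, so the definite suffix is -ov, giving *horjouov*.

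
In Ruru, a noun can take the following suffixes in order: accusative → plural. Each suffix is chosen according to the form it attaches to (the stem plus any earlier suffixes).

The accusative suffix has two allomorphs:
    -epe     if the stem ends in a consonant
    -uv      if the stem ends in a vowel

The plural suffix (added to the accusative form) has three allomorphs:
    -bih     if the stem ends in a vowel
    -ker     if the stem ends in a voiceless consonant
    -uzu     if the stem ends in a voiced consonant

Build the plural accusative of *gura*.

The final sound of *gura* is /a/, which is a vowel, so the accusative suffix is -uv, giving *gurauv*.
The accusative form *gurauv* — final sound /v/ (a voiced consonant) → -uzu → *gurauvuzu*.

gurauvuzu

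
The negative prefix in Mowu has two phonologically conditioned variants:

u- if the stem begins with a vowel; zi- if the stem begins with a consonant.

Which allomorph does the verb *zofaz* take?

zi-

*zofaz* — first sound /z/ (a consonant) → zi-.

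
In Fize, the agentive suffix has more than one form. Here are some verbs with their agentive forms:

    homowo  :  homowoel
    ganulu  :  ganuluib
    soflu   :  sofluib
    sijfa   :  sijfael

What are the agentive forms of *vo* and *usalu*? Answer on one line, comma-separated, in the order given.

voel, usaluib

The suffix is conditioned by the last vowel: -ib when the last vowel of the stem is a high vowel (*ganulu*, *soflu*); -el when the last vowel of the stem is a non-high vowel (*homowo*, *sijfa*).
*vo*: last vowel = /o/, a non-high vowel → -el → *voel*.
*usalu*: last vowel = /u/, a high vowel → -ib → *usaluib*.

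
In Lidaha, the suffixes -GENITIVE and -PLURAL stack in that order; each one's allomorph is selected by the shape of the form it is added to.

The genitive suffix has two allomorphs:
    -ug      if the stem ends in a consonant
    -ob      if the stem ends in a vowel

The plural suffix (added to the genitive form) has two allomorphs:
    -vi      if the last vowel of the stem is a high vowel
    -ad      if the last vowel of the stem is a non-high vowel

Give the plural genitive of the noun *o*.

oobad

*o*: final sound = /o/, a vowel → -ob → *oob*.
The genitive form *oob*: last vowel = /o/, a non-high vowel → -ad → *oobad*.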